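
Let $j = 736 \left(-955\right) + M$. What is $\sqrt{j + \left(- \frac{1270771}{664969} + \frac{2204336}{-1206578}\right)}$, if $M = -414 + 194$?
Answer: $\frac{i \sqrt{113154809892412625982936087151}}{401168483041} \approx 838.51 i$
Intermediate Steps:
$M = -220$
$j = -703100$ ($j = 736 \left(-955\right) - 220 = -702880 - 220 = -703100$)
$\sqrt{j + \left(- \frac{1270771}{664969} + \frac{2204336}{-1206578}\right)} = \sqrt{-703100 + \left(- \frac{1270771}{664969} + \frac{2204336}{-1206578}\right)} = \sqrt{-703100 + \left(\left(-1270771\right) \frac{1}{664969} + 2204336 \left(- \frac{1}{1206578}\right)\right)} = \sqrt{-703100 - \frac{1499549718611}{401168483041}} = \sqrt{- \frac{282063059975845711}{401168483041}} = \frac{i \sqrt{113154809892412625982936087151}}{401168483041}$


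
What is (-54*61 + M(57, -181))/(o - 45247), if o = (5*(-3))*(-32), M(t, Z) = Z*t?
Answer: 13611/44767 ≈ 0.30404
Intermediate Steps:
o = 480 (o = -15*(-32) = 480)
(-54*61 + M(57, -181))/(o - 45247) = (-54*61 - 181*57)/(480 - 45247) = (-3294 - 10317)/(-44767) = -13611*(-1/44767) = 13611/44767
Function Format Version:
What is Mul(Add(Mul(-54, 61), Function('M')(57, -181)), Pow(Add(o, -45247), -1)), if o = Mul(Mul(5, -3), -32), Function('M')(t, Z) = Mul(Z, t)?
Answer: Rational(13611, 44767) ≈ 0.30404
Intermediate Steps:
o = 480 (o = Mul(-15, -32) = 480)
Mul(Add(Mul(-54, 61), Function('M')(57, -181)), Pow(Add(o, -45247), -1)) = Mul(Add(Mul(-54, 61), Mul(-181, 57)), Pow(Add(480, -45247), -1)) = Mul(Add(-3294, -10317), Pow(-44767, -1)) = Mul(-13611, Rational(-1, 44767)) = Rational(13611, 44767)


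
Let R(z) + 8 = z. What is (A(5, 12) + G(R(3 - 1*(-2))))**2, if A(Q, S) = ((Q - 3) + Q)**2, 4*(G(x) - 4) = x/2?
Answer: 177241/64 ≈ 2769.4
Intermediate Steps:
R(z) = -8 + z
G(x) = 4 + x/8 (G(x) = 4 + (x/2)/4 = 4 + x/8)
A(Q, S) = (-3 + 2*Q)**2 (A(Q, S) = ((-3 + Q) + Q)**2 = (-3 + 2*Q)**2)
(A(5, 12) + G(R(3 - 1*(-2))))**2 = ((-3 + 2*5)**2 + (4 + (-8 + (3 - 1*(-2)))/8))**2 = ((-3 + 10)**2 + (4 + (-8 + (3 + 2))/8))**2 = (7**2 + (4 + (-8 + 5)/8))**2 = (49 + (4 + (1/8)*(-3)))**2 = (49 + (4 - 3/8))**2 = (49 + 29/8)**2 = (421/8)**2 = 177241/64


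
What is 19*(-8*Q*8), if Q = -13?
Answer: 15808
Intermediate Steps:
19*(-8*Q*8) = 19*(-8*(-13)*8) = 19*(104*8) = 19*832 = 15808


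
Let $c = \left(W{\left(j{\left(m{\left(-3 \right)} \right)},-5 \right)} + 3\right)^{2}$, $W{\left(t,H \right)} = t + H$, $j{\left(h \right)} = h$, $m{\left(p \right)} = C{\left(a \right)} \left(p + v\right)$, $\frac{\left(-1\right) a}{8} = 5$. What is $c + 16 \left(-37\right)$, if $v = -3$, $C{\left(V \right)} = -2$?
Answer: $-492$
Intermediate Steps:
$a = -40$ ($a = \left(-8\right) 5 = -40$)
$m{\left(p \right)} = 6 - 2 p$ ($m{\left(p \right)} = - 2 \left(p - 3\right) = - 2 \left(-3 + p\right) = 6 - 2 p$)
$W{\left(t,H \right)} = H + t$
$c = 100$ ($c = \left(\left(-5 + \left(6 - -6\right)\right) + 3\right)^{2} = \left(\left(-5 + \left(6 + 6\right)\right) + 3\right)^{2} = \left(\left(-5 + 12\right) + 3\right)^{2} = \left(7 + 3\right)^{2} = 10^{2} = 100$)
$c + 16 \left(-37\right) = 100 + 16 \left(-37\right) = 100 - 592 = -492$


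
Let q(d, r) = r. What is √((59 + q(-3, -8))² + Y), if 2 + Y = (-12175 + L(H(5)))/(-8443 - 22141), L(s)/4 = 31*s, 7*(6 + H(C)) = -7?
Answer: √607863567914/15292 ≈ 50.985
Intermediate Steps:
H(C) = -7 (H(C) = -6 + (⅐)*(-7) = -6 - 1 = -7)
L(s) = 124*s (L(s) = 4*(31*s) = 124*s)
Y = -48125/30584 (Y = -2 + (-12175 + 124*(-7))/(-8443 - 22141) = -2 + (-12175 - 868)/(-30584) = -2 - 13043*(-1/30584) = -2 + 13043/30584 = -48125/30584 ≈ -1.5735)
√((59 + q(-3, -8))² + Y) = √((59 - 8)² - 48125/30584) = √(51² - 48125/30584) = √(2601 - 48125/30584) = √(79500859/30584) = √607863567914/15292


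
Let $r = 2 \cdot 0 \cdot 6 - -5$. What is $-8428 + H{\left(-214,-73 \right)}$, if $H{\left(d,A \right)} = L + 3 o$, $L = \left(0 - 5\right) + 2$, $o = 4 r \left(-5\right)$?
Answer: $-8731$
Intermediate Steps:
$r = 5$ ($r = 0 \cdot 6 + 5 = 0 + 5 = 5$)
$o = -100$ ($o = 4 \cdot 5 \left(-5\right) = 20 \left(-5\right) = -100$)
$L = -3$ ($L = -5 + 2 = -3$)
$H{\left(d,A \right)} = -303$ ($H{\left(d,A \right)} = -3 + 3 \left(-100\right) = -3 - 300 = -303$)
$-8428 + H{\left(-214,-73 \right)} = -8428 - 303 = -8731$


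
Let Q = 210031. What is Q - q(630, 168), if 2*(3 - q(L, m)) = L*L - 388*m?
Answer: 375886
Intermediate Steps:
q(L, m) = 3 + 194*m - L²/2 (q(L, m) = 3 - (L*L - 388*m)/2 = 3 - (L² - 388*m)/2 = 3 + (194*m - L²/2) = 3 + 194*m - L²/2)
Q - q(630, 168) = 210031 - (3 + 194*168 - ½*630²) = 210031 - (3 + 32592 - ½*396900) = 210031 - (3 + 32592 - 198450) = 210031 - 1*(-165855) = 210031 + 165855 = 375886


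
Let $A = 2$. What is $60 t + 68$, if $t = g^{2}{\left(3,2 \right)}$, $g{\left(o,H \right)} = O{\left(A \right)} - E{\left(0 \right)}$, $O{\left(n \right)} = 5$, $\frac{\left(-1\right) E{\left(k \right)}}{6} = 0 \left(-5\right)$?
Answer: $1568$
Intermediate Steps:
$E{\left(k \right)} = 0$ ($E{\left(k \right)} = - 6 \cdot 0 \left(-5\right) = \left(-6\right) 0 = 0$)
$g{\left(o,H \right)} = 5$ ($g{\left(o,H \right)} = 5 - 0 = 5 + 0 = 5$)
$t = 25$ ($t = 5^{2} = 25$)
$60 t + 68 = 60 \cdot 25 + 68 = 1500 + 68 = 1568$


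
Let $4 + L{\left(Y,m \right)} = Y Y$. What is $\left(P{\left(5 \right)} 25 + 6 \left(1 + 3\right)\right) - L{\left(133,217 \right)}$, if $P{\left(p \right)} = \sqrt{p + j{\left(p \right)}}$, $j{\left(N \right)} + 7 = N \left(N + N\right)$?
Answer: $-17661 + 100 \sqrt{3} \approx -17488.0$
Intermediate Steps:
$j{\left(N \right)} = -7 + 2 N^{2}$ ($j{\left(N \right)} = -7 + N \left(N + N\right) = -7 + N 2 N = -7 + 2 N^{2}$)
$P{\left(p \right)} = \sqrt{-7 + p + 2 p^{2}}$ ($P{\left(p \right)} = \sqrt{p + \left(-7 + 2 p^{2}\right)} = \sqrt{-7 + p + 2 p^{2}}$)
$L{\left(Y,m \right)} = -4 + Y^{2}$ ($L{\left(Y,m \right)} = -4 + Y Y = -4 + Y^{2}$)
$\left(P{\left(5 \right)} 25 + 6 \left(1 + 3\right)\right) - L{\left(133,217 \right)} = \left(\sqrt{-7 + 5 + 2 \cdot 5^{2}} \cdot 25 + 6 \left(1 + 3\right)\right) - \left(-4 + 133^{2}\right) = \left(\sqrt{-7 + 5 + 2 \cdot 25} \cdot 25 + 6 \cdot 4\right) - \left(-4 + 17689\right) = \left(\sqrt{-7 + 5 + 50} \cdot 25 + 24\right) - 17685 = \left(\sqrt{48} \cdot 25 + 24\right) - 17685 = \left(4 \sqrt{3} \cdot 25 + 24\right) - 17685 = \left(100 \sqrt{3} + 24\right) - 17685 = \left(24 + 100 \sqrt{3}\right) - 17685 = -17661 + 100 \sqrt{3}$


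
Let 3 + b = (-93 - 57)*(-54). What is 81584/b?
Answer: 81584/8097 ≈ 10.076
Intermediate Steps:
b = 8097 (b = -3 + (-93 - 57)*(-54) = -3 - 150*(-54) = -3 + 8100 = 8097)
81584/b = 81584/8097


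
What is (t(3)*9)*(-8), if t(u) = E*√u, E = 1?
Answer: -72*√3 ≈ -124.71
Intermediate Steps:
t(u) = √u (t(u) = 1*√u = √u)
(t(3)*9)*(-8) = (√3*9)*(-8) = (9*√3)*(-8) = -72*√3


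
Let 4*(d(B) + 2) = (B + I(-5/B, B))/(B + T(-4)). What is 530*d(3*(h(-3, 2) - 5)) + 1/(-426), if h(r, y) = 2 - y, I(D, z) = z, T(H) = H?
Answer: -6886309/8094 ≈ -850.79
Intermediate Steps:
d(B) = -2 + B/(2*(-4 + B)) (d(B) = -2 + ((B + B)/(B - 4))/4 = -2 + ((2*B)/(-4 + B))/4 = -2 + (2*B/(-4 + B))/4 = -2 + B/(2*(-4 + B)))
530*d(3*(h(-3, 2) - 5)) + 1/(-426) = 530*((16 - 9*((2 - 1*2) - 5))/(2*(-4 + 3*((2 - 1*2) - 5)))) + 1/(-426) = 530*((16 - 9*((2 - 2) - 5))/(2*(-4 + 3*((2 - 2) - 5)))) - 1/426 = 530*((16 - 9*(0 - 5))/(2*(-4 + 3*(0 - 5)))) - 1/426 = 530*((16 - 9*(-5))/(2*(-4 + 3*(-5)))) - 1/426 = 530*((16 - 3*(-15))/(2*(-4 - 15))) - 1/426 = 530*((1/2)*(16 + 45)/(-19)) - 1/426 = 530*((1/2)*(-1/19)*61) - 1/426 = 530*(-61/38) - 1/426 = -16165/19 - 1/426 = -6886309/8094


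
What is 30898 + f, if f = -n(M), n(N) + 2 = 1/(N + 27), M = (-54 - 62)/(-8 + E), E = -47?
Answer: 49470845/1601 ≈ 30900.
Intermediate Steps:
M = 116/55 (M = (-54 - 62)/(-8 - 47) = -116/(-55) = -116*(-1/55) = 116/55 ≈ 2.1091)
n(N) = -2 + 1/(27 + N) (n(N) = -2 + 1/(N + 27) = -2 + 1/(27 + N))
f = 3147/1601 (f = -(-53 - 2*116/55)/(27 + 116/55) = -(-53 - 232/55)/1601/55 = -55*(-3147)/(1601*55) = -1*(-3147/1601) = 3147/1601 ≈ 1.9656)
30898 + f = 30898 + 3147/1601 = 49470845/1601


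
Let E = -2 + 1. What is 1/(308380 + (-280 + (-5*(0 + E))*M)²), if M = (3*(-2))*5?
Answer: 1/493280 ≈ 2.0272e-6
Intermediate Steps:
M = -30 (M = -6*5 = -30)
E = -1
1/(308380 + (-280 + (-5*(0 + E))*M)²) = 1/(308380 + (-280 - 5*(0 - 1)*(-30))²) = 1/(308380 + (-280 - 5*(-1)*(-30))²) = 1/(308380 + (-280 + 5*(-30))²) = 1/(308380 + (-280 - 150)²) = 1/(308380 + (-430)²) = 1/(308380 + 184900) = 1/493280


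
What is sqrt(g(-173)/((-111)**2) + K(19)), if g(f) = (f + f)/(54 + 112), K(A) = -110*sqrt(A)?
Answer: sqrt(-14359 - 9336730590*sqrt(19))/9213 ≈ 21.897*I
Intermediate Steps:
g(f) = f/83 (g(f) = (2*f)/166 = (2*f)*(1/166) = f/83)
sqrt(g(-173)/((-111)**2) + K(19)) = sqrt(((1/83)*(-173))/((-111)**2) - 110*sqrt(19)) = sqrt(-173/83/12321 - 110*sqrt(19)) = sqrt(-173/83*1/12321 - 110*sqrt(19)) = sqrt(-173/1022643 - 110*sqrt(19))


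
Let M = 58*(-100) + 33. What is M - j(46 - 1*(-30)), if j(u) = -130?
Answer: -5637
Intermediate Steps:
M = -5767 (M = -5800 + 33 = -5767)
M - j(46 - 1*(-30)) = -5767 - 1*(-130) = -5767 + 130 = -5637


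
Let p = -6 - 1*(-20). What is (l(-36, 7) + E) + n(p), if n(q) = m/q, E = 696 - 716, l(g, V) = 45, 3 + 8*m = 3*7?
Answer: 1409/56 ≈ 25.161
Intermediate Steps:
m = 9/4 (m = -3/8 + (3*7)/8 = -3/8 + (⅛)*21 = -3/8 + 21/8 = 9/4 ≈ 2.2500)
p = 14 (p = -6 + 20 = 14)
E = -20
n(q) = 9/(4*q)
(l(-36, 7) + E) + n(p) = (45 - 20) + (9/4)/14 = 25 + (9/4)*(1/14) = 25 + 9/56 = 1409/56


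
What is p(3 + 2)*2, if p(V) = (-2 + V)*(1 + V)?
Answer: 36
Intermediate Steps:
p(V) = (1 + V)*(-2 + V)
p(3 + 2)*2 = (-2 + (3 + 2)² - (3 + 2))*2 = (-2 + 5² - 1*5)*2 = (-2 + 25 - 5)*2 = 18*2 = 36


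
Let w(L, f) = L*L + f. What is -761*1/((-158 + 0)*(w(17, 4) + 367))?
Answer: 761/104280 ≈ 0.0072977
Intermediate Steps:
w(L, f) = f + L² (w(L, f) = L² + f = f + L²)
-761*1/((-158 + 0)*(w(17, 4) + 367)) = -761*1/((-158 + 0)*((4 + 17²) + 367)) = -761*(-1/(158*((4 + 289) + 367))) = -761*(-1/(158*(293 + 367))) = -761/(660*(-158)) = -761/(-104280) = -761*(-1/104280) = 761/104280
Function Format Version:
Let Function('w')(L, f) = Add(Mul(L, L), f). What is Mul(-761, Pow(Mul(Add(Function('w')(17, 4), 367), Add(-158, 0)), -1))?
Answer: Rational(761, 104280) ≈ 0.0072977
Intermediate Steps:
Function('w')(L, f) = Add(f, Pow(L, 2)) (Function('w')(L, f) = Add(Pow(L, 2), f) = Add(f, Pow(L, 2)))
Mul(-761, Pow(Mul(Add(Function('w')(17, 4), 367), Add(-158, 0)), -1)) = Mul(-761, Pow(Mul(Add(Add(4, Pow(17, 2)), 367), Add(-158, 0)), -1)) = Mul(-761, Pow(Mul(Add(Add(4, 289), 367), -158), -1)) = Mul(-761, Pow(Mul(Add(293, 367), -158), -1)) = Mul(-761, Pow(Mul(660, -158), -1)) = Mul(-761, Pow(-104280, -1)) = Mul(-761, Rational(-1, 104280)) = Rational(761, 104280)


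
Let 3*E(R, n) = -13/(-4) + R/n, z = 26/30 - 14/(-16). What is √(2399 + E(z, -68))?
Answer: √9988151270/2040 ≈ 48.991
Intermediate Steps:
z = 209/120 (z = 26*(1/30) - 14*(-1/16) = 13/15 + 7/8 = 209/120 ≈ 1.7417)
E(R, n) = 13/12 + R/(3*n) (E(R, n) = (-13/(-4) + R/n)/3 = (-13*(-¼) + R/n)/3 = (13/4 + R/n)/3 = 13/12 + R/(3*n))
√(2399 + E(z, -68)) = √(2399 + (13/12 + (⅓)*(209/120)/(-68))) = √(2399 + (13/12 + (⅓)*(209/120)*(-1/68))) = √(2399 + (13/12 - 209/24480)) = √(2399 + 26311/24480) = √(58753831/24480) = √9988151270/2040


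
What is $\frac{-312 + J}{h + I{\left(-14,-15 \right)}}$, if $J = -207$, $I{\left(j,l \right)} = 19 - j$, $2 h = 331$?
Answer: $- \frac{1038}{397} \approx -2.6146$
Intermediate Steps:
$h = \frac{331}{2}$ ($h = \frac{1}{2} \cdot 331 = \frac{331}{2} \approx 165.5$)
$\frac{-312 + J}{h + I{\left(-14,-15 \right)}} = \frac{-312 - 207}{\frac{331}{2} + \left(19 - -14\right)} = - \frac{519}{\frac{331}{2} + \left(19 + 14\right)} = - \frac{519}{\frac{331}{2} + 33} = - \frac{519}{\frac{397}{2}} = \left(-519\right) \frac{2}{397} = - \frac{1038}{397}$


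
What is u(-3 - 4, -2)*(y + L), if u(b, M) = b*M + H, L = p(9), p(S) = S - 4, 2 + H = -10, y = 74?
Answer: 158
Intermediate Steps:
H = -12 (H = -2 - 10 = -12)
p(S) = -4 + S
L = 5 (L = -4 + 9 = 5)
u(b, M) = -12 + M*b (u(b, M) = b*M - 12 = M*b - 12 = -12 + M*b)
u(-3 - 4, -2)*(y + L) = (-12 - 2*(-3 - 4))*(74 + 5) = (-12 - 2*(-7))*79 = (-12 + 14)*79 = 2*79 = 158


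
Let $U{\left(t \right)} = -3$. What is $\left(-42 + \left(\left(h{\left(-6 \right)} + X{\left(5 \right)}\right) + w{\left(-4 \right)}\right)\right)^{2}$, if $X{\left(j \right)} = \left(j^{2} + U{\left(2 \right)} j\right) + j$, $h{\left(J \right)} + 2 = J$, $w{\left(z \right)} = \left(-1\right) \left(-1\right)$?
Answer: $1156$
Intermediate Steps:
$w{\left(z \right)} = 1$
$h{\left(J \right)} = -2 + J$
$X{\left(j \right)} = j^{2} - 2 j$ ($X{\left(j \right)} = \left(j^{2} - 3 j\right) + j = j^{2} - 2 j$)
$\left(-42 + \left(\left(h{\left(-6 \right)} + X{\left(5 \right)}\right) + w{\left(-4 \right)}\right)\right)^{2} = \left(-42 + \left(\left(\left(-2 - 6\right) + 5 \left(-2 + 5\right)\right) + 1\right)\right)^{2} = \left(-42 + \left(\left(-8 + 5 \cdot 3\right) + 1\right)\right)^{2} = \left(-42 + \left(\left(-8 + 15\right) + 1\right)\right)^{2} = \left(-42 + \left(7 + 1\right)\right)^{2} = \left(-42 + 8\right)^{2} = \left(-34\right)^{2} = 1156$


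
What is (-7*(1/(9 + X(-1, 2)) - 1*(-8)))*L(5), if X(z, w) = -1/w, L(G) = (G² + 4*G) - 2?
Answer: -41538/17 ≈ -2443.4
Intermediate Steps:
L(G) = -2 + G² + 4*G
(-7*(1/(9 + X(-1, 2)) - 1*(-8)))*L(5) = (-7*(1/(9 - 1/2) - 1*(-8)))*(-2 + 5² + 4*5) = (-7*(1/(9 - 1*½) + 8))*(-2 + 25 + 20) = -7*(1/(9 - ½) + 8)*43 = -7*(1/(17/2) + 8)*43 = -7*(2/17 + 8)*43 = -7*138/17*43 = -966/17*43 = -41538/17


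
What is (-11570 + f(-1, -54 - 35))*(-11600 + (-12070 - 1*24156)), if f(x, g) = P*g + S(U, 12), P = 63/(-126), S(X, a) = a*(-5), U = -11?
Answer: 554088123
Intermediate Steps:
S(X, a) = -5*a
P = -½ (P = 63*(-1/126) = -½ ≈ -0.50000)
f(x, g) = -60 - g/2 (f(x, g) = -g/2 - 5*12 = -g/2 - 60 = -60 - g/2)
(-11570 + f(-1, -54 - 35))*(-11600 + (-12070 - 1*24156)) = (-11570 + (-60 - (-54 - 35)/2))*(-11600 + (-12070 - 1*24156)) = (-11570 + (-60 - ½*(-89)))*(-11600 + (-12070 - 24156)) = (-11570 + (-60 + 89/2))*(-11600 - 36226) = (-11570 - 31/2)*(-47826) = -23171/2*(-47826) = 554088123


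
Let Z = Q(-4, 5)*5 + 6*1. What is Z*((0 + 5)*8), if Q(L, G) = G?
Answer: 1240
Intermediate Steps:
Z = 31 (Z = 5*5 + 6*1 = 25 + 6 = 31)
Z*((0 + 5)*8) = 31*((0 + 5)*8) = 31*(5*8) = 31*40 = 1240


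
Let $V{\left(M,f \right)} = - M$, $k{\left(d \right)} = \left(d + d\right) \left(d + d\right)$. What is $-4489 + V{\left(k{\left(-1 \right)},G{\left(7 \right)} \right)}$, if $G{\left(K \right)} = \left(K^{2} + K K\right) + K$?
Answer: $-4493$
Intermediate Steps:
$G{\left(K \right)} = K + 2 K^{2}$ ($G{\left(K \right)} = \left(K^{2} + K^{2}\right) + K = 2 K^{2} + K = K + 2 K^{2}$)
$k{\left(d \right)} = 4 d^{2}$ ($k{\left(d \right)} = 2 d 2 d = 4 d^{2}$)
$-4489 + V{\left(k{\left(-1 \right)},G{\left(7 \right)} \right)} = -4489 - 4 \left(-1\right)^{2} = -4489 - 4 \cdot 1 = -4489 - 4 = -4493$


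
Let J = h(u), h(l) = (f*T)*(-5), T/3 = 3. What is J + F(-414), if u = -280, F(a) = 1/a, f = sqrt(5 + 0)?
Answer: -1/414 - 45*sqrt(5) ≈ -100.63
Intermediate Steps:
T = 9 (T = 3*3 = 9)
f = sqrt(5) ≈ 2.2361
h(l) = -45*sqrt(5) (h(l) = (sqrt(5)*9)*(-5) = (9*sqrt(5))*(-5) = -45*sqrt(5))
J = -45*sqrt(5) ≈ -100.62
J + F(-414) = -45*sqrt(5) + 1/(-414) = -45*sqrt(5) - 1/414 = -1/414 - 45*sqrt(5)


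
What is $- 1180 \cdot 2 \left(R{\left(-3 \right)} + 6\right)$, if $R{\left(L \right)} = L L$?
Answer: $-35400$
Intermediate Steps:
$R{\left(L \right)} = L^{2}$
$- 1180 \cdot 2 \left(R{\left(-3 \right)} + 6\right) = - 1180 \cdot 2 \left(\left(-3\right)^{2} + 6\right) = - 1180 \cdot 2 \left(9 + 6\right) = - 1180 \cdot 2 \cdot 15 = \left(-1180\right) 30 = -35400$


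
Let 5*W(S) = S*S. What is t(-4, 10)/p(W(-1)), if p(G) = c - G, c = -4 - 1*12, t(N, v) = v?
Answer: -50/81 ≈ -0.61728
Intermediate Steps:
c = -16 (c = -4 - 12 = -16)
W(S) = S**2/5 (W(S) = (S*S)/5 = S**2/5)
p(G) = -16 - G
t(-4, 10)/p(W(-1)) = 10/(-16 - (-1)**2/5) = 10/(-16 - 1/5) = 10/(-81/5) = 10*(-5/81) = -50/81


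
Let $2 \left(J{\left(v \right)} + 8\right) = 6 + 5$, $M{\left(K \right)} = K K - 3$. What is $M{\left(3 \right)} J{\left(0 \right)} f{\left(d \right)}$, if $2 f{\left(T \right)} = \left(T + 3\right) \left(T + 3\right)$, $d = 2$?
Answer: $- \frac{375}{2} \approx -187.5$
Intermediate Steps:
$f{\left(T \right)} = \frac{\left(3 + T\right)^{2}}{2}$ ($f{\left(T \right)} = \frac{\left(T + 3\right) \left(T + 3\right)}{2} = \frac{\left(3 + T\right) \left(3 + T\right)}{2} = \frac{\left(3 + T\right)^{2}}{2}$)
$M{\left(K \right)} = -3 + K^{2}$ ($M{\left(K \right)} = K^{2} - 3 = -3 + K^{2}$)
$J{\left(v \right)} = - \frac{5}{2}$ ($J{\left(v \right)} = -8 + \frac{6 + 5}{2} = -8 + \frac{1}{2} \cdot 11 = -8 + \frac{11}{2} = - \frac{5}{2}$)
$M{\left(3 \right)} J{\left(0 \right)} f{\left(d \right)} = \left(-3 + 3^{2}\right) \left(- \frac{5}{2}\right) \frac{\left(3 + 2\right)^{2}}{2} = \left(-3 + 9\right) \left(- \frac{5}{2}\right) \frac{5^{2}}{2} = 6 \left(- \frac{5}{2}\right) \frac{1}{2} \cdot 25 = \left(-15\right) \frac{25}{2} = - \frac{375}{2}$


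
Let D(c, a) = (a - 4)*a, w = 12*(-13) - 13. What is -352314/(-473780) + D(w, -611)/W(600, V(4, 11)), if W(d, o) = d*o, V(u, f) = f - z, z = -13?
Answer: 610344211/22741440 ≈ 26.838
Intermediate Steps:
w = -169 (w = -156 - 13 = -169)
V(u, f) = 13 + f (V(u, f) = f - 1*(-13) = f + 13 = 13 + f)
D(c, a) = a*(-4 + a) (D(c, a) = (-4 + a)*a = a*(-4 + a))
-352314/(-473780) + D(w, -611)/W(600, V(4, 11)) = -352314/(-473780) + (-611*(-4 - 611))/((600*(13 + 11))) = -352314*(-1/473780) + (-611*(-615))/((600*24)) = 176157/236890 + 375765/14400 = 176157/236890 + 375765*(1/14400) = 176157/236890 + 25051/960 = 610344211/22741440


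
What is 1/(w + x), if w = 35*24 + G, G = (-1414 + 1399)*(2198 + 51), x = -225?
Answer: -1/33120 ≈ -3.0193e-5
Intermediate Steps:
G = -33735 (G = -15*2249 = -33735)
w = -32895 (w = 35*24 - 33735 = 840 - 33735 = -32895)
1/(w + x) = 1/(-32895 - 225) = 1/(-33120) = -1/33120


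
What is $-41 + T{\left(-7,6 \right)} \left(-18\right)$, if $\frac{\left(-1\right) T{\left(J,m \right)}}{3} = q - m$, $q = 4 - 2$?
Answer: $-257$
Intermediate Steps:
$q = 2$
$T{\left(J,m \right)} = -6 + 3 m$ ($T{\left(J,m \right)} = - 3 \left(2 - m\right) = -6 + 3 m$)
$-41 + T{\left(-7,6 \right)} \left(-18\right) = -41 + \left(-6 + 3 \cdot 6\right) \left(-18\right) = -41 + \left(-6 + 18\right) \left(-18\right) = -41 + 12 \left(-18\right) = -41 - 216 = -257$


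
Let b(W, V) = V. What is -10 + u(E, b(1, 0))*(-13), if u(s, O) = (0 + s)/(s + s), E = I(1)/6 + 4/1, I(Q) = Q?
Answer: -33/2 ≈ -16.500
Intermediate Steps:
E = 25/6 (E = 1/6 + 4/1 = 1*(⅙) + 4*1 = ⅙ + 4 = 25/6 ≈ 4.1667)
u(s, O) = ½ (u(s, O) = s/((2*s)) = s*(1/(2*s)) = ½)
-10 + u(E, b(1, 0))*(-13) = -10 + (½)*(-13) = -10 - 13/2 = -33/2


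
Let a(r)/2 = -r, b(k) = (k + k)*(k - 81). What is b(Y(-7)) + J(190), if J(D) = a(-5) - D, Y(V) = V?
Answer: 1052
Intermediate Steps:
b(k) = 2*k*(-81 + k) (b(k) = (2*k)*(-81 + k) = 2*k*(-81 + k))
a(r) = -2*r (a(r) = 2*(-r) = -2*r)
J(D) = 10 - D (J(D) = -2*(-5) - D = 10 - D)
b(Y(-7)) + J(190) = 2*(-7)*(-81 - 7) + (10 - 1*190) = 2*(-7)*(-88) + (10 - 190) = 1232 - 180 = 1052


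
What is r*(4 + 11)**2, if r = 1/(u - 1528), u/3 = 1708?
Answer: 225/3596 ≈ 0.062569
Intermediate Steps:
u = 5124 (u = 3*1708 = 5124)
r = 1/3596 (r = 1/(5124 - 1528) = 1/3596 ≈ 0.00027809)
r*(4 + 11)**2 = (4 + 11)**2/3596 = (1/3596)*15**2 = (1/3596)*225 = 225/3596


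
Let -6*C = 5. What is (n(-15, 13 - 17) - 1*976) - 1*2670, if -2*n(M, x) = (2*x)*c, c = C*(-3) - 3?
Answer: -3648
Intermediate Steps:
C = -⅚ (C = -⅙*5 = -⅚ ≈ -0.83333)
c = -½ (c = -⅚*(-3) - 3 = 5/2 - 3 = -½ ≈ -0.50000)
n(M, x) = x/2 (n(M, x) = -2*x*(-1)/(2*2) = -(-1)*x/2 = x/2)
(n(-15, 13 - 17) - 1*976) - 1*2670 = ((13 - 17)/2 - 1*976) - 1*2670 = ((½)*(-4) - 976) - 2670 = (-2 - 976) - 2670 = -978 - 2670 = -3648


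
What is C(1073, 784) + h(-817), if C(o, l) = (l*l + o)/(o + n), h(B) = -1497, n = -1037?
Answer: 187279/12 ≈ 15607.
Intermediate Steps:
C(o, l) = (o + l²)/(-1037 + o) (C(o, l) = (l*l + o)/(o - 1037) = (l² + o)/(-1037 + o) = (o + l²)/(-1037 + o))
C(1073, 784) + h(-817) = (1073 + 784²)/(-1037 + 1073) - 1497 = (1073 + 614656)/36 - 1497 = (1/36)*615729 - 1497 = 205243/12 - 1497 = 187279/12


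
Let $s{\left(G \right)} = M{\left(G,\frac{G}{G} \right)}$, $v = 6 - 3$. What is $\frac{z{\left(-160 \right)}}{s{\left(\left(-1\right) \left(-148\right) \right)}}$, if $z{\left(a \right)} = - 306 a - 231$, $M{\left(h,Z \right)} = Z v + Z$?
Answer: $\frac{48729}{4} \approx 12182.0$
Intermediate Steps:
$v = 3$
$M{\left(h,Z \right)} = 4 Z$ ($M{\left(h,Z \right)} = Z 3 + Z = 3 Z + Z = 4 Z$)
$s{\left(G \right)} = 4$ ($s{\left(G \right)} = 4 \frac{G}{G} = 4 \cdot 1 = 4$)
$z{\left(a \right)} = -231 - 306 a$
$\frac{z{\left(-160 \right)}}{s{\left(\left(-1\right) \left(-148\right) \right)}} = \frac{-231 - -48960}{4} = \left(-231 + 48960\right) \frac{1}{4} = 48729 \cdot \frac{1}{4} = \frac{48729}{4}$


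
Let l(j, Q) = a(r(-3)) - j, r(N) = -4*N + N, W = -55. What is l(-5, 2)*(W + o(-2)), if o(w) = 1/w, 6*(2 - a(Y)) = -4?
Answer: -851/2 ≈ -425.50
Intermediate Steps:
r(N) = -3*N
a(Y) = 8/3 (a(Y) = 2 - 1/6*(-4) = 2 + 2/3 = 8/3)
l(j, Q) = 8/3 - j
l(-5, 2)*(W + o(-2)) = (8/3 - 1*(-5))*(-55 + 1/(-2)) = (8/3 + 5)*(-55 - 1/2) = (23/3)*(-111/2) = -851/2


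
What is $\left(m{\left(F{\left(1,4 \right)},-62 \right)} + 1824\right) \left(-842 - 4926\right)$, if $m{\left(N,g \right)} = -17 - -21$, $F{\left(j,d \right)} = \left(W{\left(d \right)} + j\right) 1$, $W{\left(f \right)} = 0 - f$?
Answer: $-10543904$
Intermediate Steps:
$W{\left(f \right)} = - f$
$F{\left(j,d \right)} = j - d$ ($F{\left(j,d \right)} = \left(- d + j\right) 1 = \left(j - d\right) 1 = j - d$)
$m{\left(N,g \right)} = 4$ ($m{\left(N,g \right)} = -17 + 21 = 4$)
$\left(m{\left(F{\left(1,4 \right)},-62 \right)} + 1824\right) \left(-842 - 4926\right) = \left(4 + 1824\right) \left(-842 - 4926\right) = 1828 \left(-5768\right) = -10543904$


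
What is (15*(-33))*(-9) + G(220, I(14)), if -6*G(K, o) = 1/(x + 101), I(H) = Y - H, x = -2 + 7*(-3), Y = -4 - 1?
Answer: 2084939/468 ≈ 4455.0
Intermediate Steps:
Y = -5
x = -23 (x = -2 - 21 = -23)
I(H) = -5 - H
G(K, o) = -1/468 (G(K, o) = -1/(6*(-23 + 101)) = -⅙/78 = -⅙*1/78 = -1/468)
(15*(-33))*(-9) + G(220, I(14)) = (15*(-33))*(-9) - 1/468 = -495*(-9) - 1/468 = 4455 - 1/468 = 2084939/468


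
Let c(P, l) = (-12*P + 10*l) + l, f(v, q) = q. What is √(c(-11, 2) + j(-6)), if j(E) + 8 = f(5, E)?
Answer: 2*√35 ≈ 11.832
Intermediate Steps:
c(P, l) = -12*P + 11*l
j(E) = -8 + E
√(c(-11, 2) + j(-6)) = √((-12*(-11) + 11*2) + (-8 - 6)) = √((132 + 22) - 14) = √(154 - 14) = √140 = 2*√35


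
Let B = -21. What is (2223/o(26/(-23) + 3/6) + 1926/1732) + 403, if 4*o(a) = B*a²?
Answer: -3371179177/5098142 ≈ -661.26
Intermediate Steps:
o(a) = -21*a²/4 (o(a) = (-21*a²)/4 = -21*a²/4)
(2223/o(26/(-23) + 3/6) + 1926/1732) + 403 = (2223/((-21*(26/(-23) + 3/6)²/4)) + 1926/1732) + 403 = (2223/((-21*(26*(-1/23) + 3*(⅙))²/4)) + 1926*(1/1732)) + 403 = (2223/((-21*(-26/23 + ½)²/4)) + 963/866) + 403 = (2223/((-21*(-29/46)²/4)) + 963/866) + 403 = (2223/((-21/4*841/2116)) + 963/866) + 403 = (2223/(-17661/8464) + 963/866) + 403 = (2223*(-8464/17661) + 963/866) + 403 = (-6271824/5887 + 963/866) + 403 = -5425730403/5098142 + 403 = -3371179177/5098142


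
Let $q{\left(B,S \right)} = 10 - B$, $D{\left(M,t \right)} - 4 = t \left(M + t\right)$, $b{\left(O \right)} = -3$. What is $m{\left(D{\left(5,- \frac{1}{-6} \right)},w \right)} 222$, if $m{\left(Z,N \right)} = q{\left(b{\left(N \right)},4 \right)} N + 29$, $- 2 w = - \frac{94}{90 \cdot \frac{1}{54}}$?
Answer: $\frac{439116}{5} \approx 87823.0$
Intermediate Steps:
$w = \frac{141}{5}$ ($w = - \frac{\left(-94\right) \frac{1}{90 \cdot \frac{1}{54}}}{2} = - \frac{\left(-94\right) \frac{1}{\frac{5}{3}}}{2} = - \frac{\left(-94\right) \frac{3}{5}}{2} = \left(- \frac{1}{2}\right) \left(- \frac{282}{5}\right) = \frac{141}{5} \approx 28.2$)
$D{\left(M,t \right)} = 4 + t \left(M + t\right)$
$m{\left(Z,N \right)} = 29 + 13 N$ ($m{\left(Z,N \right)} = \left(10 - -3\right) N + 29 = \left(10 + 3\right) N + 29 = 13 N + 29 = 29 + 13 N$)
$m{\left(D{\left(5,- \frac{1}{-6} \right)},w \right)} 222 = \left(29 + 13 \cdot \frac{141}{5}\right) 222 = \left(29 + \frac{1833}{5}\right) 222 = \frac{1978}{5} \cdot 222 = \frac{439116}{5}$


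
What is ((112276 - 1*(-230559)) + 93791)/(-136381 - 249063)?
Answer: -218313/192722 ≈ -1.1328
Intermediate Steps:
((112276 - 1*(-230559)) + 93791)/(-136381 - 249063) = ((112276 + 230559) + 93791)/(-385444) = (342835 + 93791)*(-1/385444) = 436626*(-1/385444) = -218313/192722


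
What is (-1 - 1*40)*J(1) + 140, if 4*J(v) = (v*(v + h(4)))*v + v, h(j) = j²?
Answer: -89/2 ≈ -44.500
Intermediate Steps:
J(v) = v/4 + v²*(16 + v)/4 (J(v) = ((v*(v + 4²))*v + v)/4 = ((v*(v + 16))*v + v)/4 = ((v*(16 + v))*v + v)/4 = (v²*(16 + v) + v)/4 = (v + v²*(16 + v))/4 = v/4 + v²*(16 + v)/4)
(-1 - 1*40)*J(1) + 140 = (-1 - 1*40)*((¼)*1*(1 + 1² + 16*1)) + 140 = (-1 - 40)*((¼)*1*(1 + 1 + 16)) + 140 = -41*18/4 + 140 = -41*9/2 + 140 = -369/2 + 140 = -89/2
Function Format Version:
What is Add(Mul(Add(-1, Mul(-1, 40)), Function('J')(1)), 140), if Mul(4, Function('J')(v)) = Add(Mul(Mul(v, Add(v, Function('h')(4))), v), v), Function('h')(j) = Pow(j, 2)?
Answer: Rational(-89, 2) ≈ -44.500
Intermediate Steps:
Function('J')(v) = Add(Mul(Rational(1, 4), v), Mul(Rational(1, 4), Pow(v, 2), Add(16, v))) (Function('J')(v) = Mul(Rational(1, 4), Add(Mul(Mul(v, Add(v, Pow(4, 2))), v), v)) = Mul(Rational(1, 4), Add(Mul(Mul(v, Add(v, 16)), v), v)) = Mul(Rational(1, 4), Add(Mul(Mul(v, Add(16, v)), v), v)) = Mul(Rational(1, 4), Add(Mul(Pow(v, 2), Add(16, v)), v)) = Mul(Rational(1, 4), Add(v, Mul(Pow(v, 2), Add(16, v)))) = Add(Mul(Rational(1, 4), v), Mul(Rational(1, 4), Pow(v, 2), Add(16, v))))
Add(Mul(Add(-1, Mul(-1, 40)), Function('J')(1)), 140) = Add(Mul(Add(-1, Mul(-1, 40)), Mul(Rational(1, 4), 1, Add(1, Pow(1, 2), Mul(16, 1)))), 140) = Add(Mul(Add(-1, -40), Mul(Rational(1, 4), 1, Add(1, 1, 16))), 140) = Add(Mul(-41, Mul(Rational(1, 4), 1, 18)), 140) = Add(Mul(-41, Rational(9, 2)), 140) = Add(Rational(-369, 2), 140) = Rational(-89, 2)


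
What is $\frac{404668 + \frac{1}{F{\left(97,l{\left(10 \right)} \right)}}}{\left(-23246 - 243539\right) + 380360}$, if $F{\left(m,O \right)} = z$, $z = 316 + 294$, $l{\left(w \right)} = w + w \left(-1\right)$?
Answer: $\frac{246847481}{69280750} \approx 3.563$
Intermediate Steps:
$l{\left(w \right)} = 0$ ($l{\left(w \right)} = w - w = 0$)
$z = 610$
$F{\left(m,O \right)} = 610$
$\frac{404668 + \frac{1}{F{\left(97,l{\left(10 \right)} \right)}}}{\left(-23246 - 243539\right) + 380360} = \frac{404668 + \frac{1}{610}}{\left(-23246 - 243539\right) + 380360} = \frac{404668 + \frac{1}{610}}{-266785 + 380360} = \frac{246847481}{610 \cdot 113575} = \frac{246847481}{610} \cdot \frac{1}{113575} = \frac{246847481}{69280750}$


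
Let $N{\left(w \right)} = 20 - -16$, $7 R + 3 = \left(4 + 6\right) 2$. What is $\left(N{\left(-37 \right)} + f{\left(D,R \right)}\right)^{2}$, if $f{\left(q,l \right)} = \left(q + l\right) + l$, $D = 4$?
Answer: $\frac{98596}{49} \approx 2012.2$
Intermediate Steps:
$R = \frac{17}{7}$ ($R = - \frac{3}{7} + \frac{\left(4 + 6\right) 2}{7} = - \frac{3}{7} + \frac{10 \cdot 2}{7} = - \frac{3}{7} + \frac{1}{7} \cdot 20 = - \frac{3}{7} + \frac{20}{7} = \frac{17}{7} \approx 2.4286$)
$f{\left(q,l \right)} = q + 2 l$ ($f{\left(q,l \right)} = \left(l + q\right) + l = q + 2 l$)
$N{\left(w \right)} = 36$ ($N{\left(w \right)} = 20 + 16 = 36$)
$\left(N{\left(-37 \right)} + f{\left(D,R \right)}\right)^{2} = \left(36 + \left(4 + 2 \cdot \frac{17}{7}\right)\right)^{2} = \left(36 + \left(4 + \frac{34}{7}\right)\right)^{2} = \left(36 + \frac{62}{7}\right)^{2} = \left(\frac{314}{7}\right)^{2} = \frac{98596}{49}$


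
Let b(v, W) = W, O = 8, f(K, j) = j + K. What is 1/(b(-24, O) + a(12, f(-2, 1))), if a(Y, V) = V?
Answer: ⅐ ≈ 0.14286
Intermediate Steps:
f(K, j) = K + j
1/(b(-24, O) + a(12, f(-2, 1))) = 1/(8 + (-2 + 1)) = 1/(8 - 1) = 1/7 = ⅐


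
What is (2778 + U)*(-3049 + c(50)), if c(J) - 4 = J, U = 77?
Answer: -8550725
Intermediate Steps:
c(J) = 4 + J
(2778 + U)*(-3049 + c(50)) = (2778 + 77)*(-3049 + (4 + 50)) = 2855*(-3049 + 54) = 2855*(-2995) = -8550725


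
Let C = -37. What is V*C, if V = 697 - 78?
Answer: -22903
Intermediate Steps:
V = 619
V*C = 619*(-37) = -22903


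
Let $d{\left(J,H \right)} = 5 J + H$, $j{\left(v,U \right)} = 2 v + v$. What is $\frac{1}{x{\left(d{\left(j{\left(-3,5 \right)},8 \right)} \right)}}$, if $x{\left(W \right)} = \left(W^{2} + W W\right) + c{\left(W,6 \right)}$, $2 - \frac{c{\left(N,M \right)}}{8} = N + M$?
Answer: $\frac{1}{3002} \approx 0.00033311$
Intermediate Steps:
$j{\left(v,U \right)} = 3 v$
$c{\left(N,M \right)} = 16 - 8 M - 8 N$ ($c{\left(N,M \right)} = 16 - 8 \left(N + M\right) = 16 - 8 \left(M + N\right) = 16 - \left(8 M + 8 N\right) = 16 - 8 M - 8 N$)
$d{\left(J,H \right)} = H + 5 J$
$x{\left(W \right)} = -32 - 8 W + 2 W^{2}$ ($x{\left(W \right)} = \left(W^{2} + W W\right) - \left(32 + 8 W\right) = \left(W^{2} + W^{2}\right) - \left(32 + 8 W\right) = 2 W^{2} - \left(32 + 8 W\right) = -32 - 8 W + 2 W^{2}$)
$\frac{1}{x{\left(d{\left(j{\left(-3,5 \right)},8 \right)} \right)}} = \frac{1}{-32 - 8 \left(8 + 5 \cdot 3 \left(-3\right)\right) + 2 \left(8 + 5 \cdot 3 \left(-3\right)\right)^{2}} = \frac{1}{-32 - 8 \left(8 + 5 \left(-9\right)\right) + 2 \left(8 + 5 \left(-9\right)\right)^{2}} = \frac{1}{-32 - 8 \left(8 - 45\right) + 2 \left(8 - 45\right)^{2}} = \frac{1}{-32 - -296 + 2 \left(-37\right)^{2}} = \frac{1}{-32 + 296 + 2 \cdot 1369} = \frac{1}{-32 + 296 + 2738} = \frac{1}{3002}$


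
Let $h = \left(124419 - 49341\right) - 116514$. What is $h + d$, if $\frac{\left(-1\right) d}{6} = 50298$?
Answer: $-343224$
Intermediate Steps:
$h = -41436$ ($h = 75078 - 116514 = -41436$)
$d = -301788$ ($d = \left(-6\right) 50298 = -301788$)
$h + d = -41436 - 301788 = -343224$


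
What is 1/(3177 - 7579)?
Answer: -1/4402 ≈ -0.00022717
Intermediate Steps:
1/(3177 - 7579) = 1/(-4402) = -1/4402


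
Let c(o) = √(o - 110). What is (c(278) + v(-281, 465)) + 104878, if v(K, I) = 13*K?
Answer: 101225 + 2*√42 ≈ 1.0124e+5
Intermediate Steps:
c(o) = √(-110 + o)
(c(278) + v(-281, 465)) + 104878 = (√(-110 + 278) + 13*(-281)) + 104878 = (√168 - 3653) + 104878 = (2*√42 - 3653) + 104878 = (-3653 + 2*√42) + 104878 = 101225 + 2*√42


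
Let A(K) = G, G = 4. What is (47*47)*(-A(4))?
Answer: -8836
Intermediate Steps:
A(K) = 4
(47*47)*(-A(4)) = (47*47)*(-1*4) = 2209*(-4) = -8836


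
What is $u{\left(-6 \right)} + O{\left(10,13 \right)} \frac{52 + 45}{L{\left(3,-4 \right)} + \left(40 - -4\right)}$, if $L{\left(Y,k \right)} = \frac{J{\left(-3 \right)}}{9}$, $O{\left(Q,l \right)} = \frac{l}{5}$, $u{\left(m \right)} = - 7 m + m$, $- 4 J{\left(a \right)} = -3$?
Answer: $\frac{110352}{2645} \approx 41.721$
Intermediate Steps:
$J{\left(a \right)} = \frac{3}{4}$ ($J{\left(a \right)} = \left(- \frac{1}{4}\right) \left(-3\right) = \frac{3}{4}$)
$u{\left(m \right)} = - 6 m$
$O{\left(Q,l \right)} = \frac{l}{5}$ ($O{\left(Q,l \right)} = l \frac{1}{5} = \frac{l}{5}$)
$L{\left(Y,k \right)} = \frac{1}{12}$ ($L{\left(Y,k \right)} = \frac{3}{4 \cdot 9} = \frac{3}{4} \cdot \frac{1}{9} = \frac{1}{12}$)
$u{\left(-6 \right)} + O{\left(10,13 \right)} \frac{52 + 45}{L{\left(3,-4 \right)} + \left(40 - -4\right)} = \left(-6\right) \left(-6\right) + \frac{1}{5} \cdot 13 \frac{52 + 45}{\frac{1}{12} + \left(40 - -4\right)} = 36 + \frac{13 \frac{97}{\frac{1}{12} + \left(40 + 4\right)}}{5} = 36 + \frac{13 \frac{97}{\frac{1}{12} + 44}}{5} = 36 + \frac{13 \frac{97}{\frac{529}{12}}}{5} = 36 + \frac{13 \cdot 97 \cdot \frac{12}{529}}{5} = 36 + \frac{13}{5} \cdot \frac{1164}{529} = 36 + \frac{15132}{2645} = \frac{110352}{2645}$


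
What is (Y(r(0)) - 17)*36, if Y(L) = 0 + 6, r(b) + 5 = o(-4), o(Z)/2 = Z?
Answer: -396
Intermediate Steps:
o(Z) = 2*Z
r(b) = -13 (r(b) = -5 + 2*(-4) = -5 - 8 = -13)
Y(L) = 6
(Y(r(0)) - 17)*36 = (6 - 17)*36 = -11*36 = -396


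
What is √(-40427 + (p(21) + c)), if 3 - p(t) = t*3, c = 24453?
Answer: I*√16034 ≈ 126.63*I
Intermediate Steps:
p(t) = 3 - 3*t (p(t) = 3 - t*3 = 3 - 3*t)
√(-40427 + (p(21) + c)) = √(-40427 + ((3 - 3*21) + 24453)) = √(-40427 + ((3 - 63) + 24453)) = √(-40427 + (-60 + 24453)) = √(-40427 + 24393) = √(-16034) = I*√16034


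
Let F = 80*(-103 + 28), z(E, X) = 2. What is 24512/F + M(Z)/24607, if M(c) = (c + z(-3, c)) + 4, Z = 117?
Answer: -37651799/9227625 ≈ -4.0803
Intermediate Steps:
F = -6000 (F = 80*(-75) = -6000)
M(c) = 6 + c (M(c) = (c + 2) + 4 = (2 + c) + 4 = 6 + c)
24512/F + M(Z)/24607 = 24512/(-6000) + (6 + 117)/24607 = 24512*(-1/6000) + 123*(1/24607) = -1532/375 + 123/24607 = -37651799/9227625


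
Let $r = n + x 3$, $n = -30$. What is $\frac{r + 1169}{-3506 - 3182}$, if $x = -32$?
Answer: $- \frac{1043}{6688} \approx -0.15595$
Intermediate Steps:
$r = -126$ ($r = -30 - 96 = -126$)
$\frac{r + 1169}{-3506 - 3182} = \frac{-126 + 1169}{-3506 - 3182} = \frac{1043}{-6688} = 1043 \left(- \frac{1}{6688}\right) = - \frac{1043}{6688}$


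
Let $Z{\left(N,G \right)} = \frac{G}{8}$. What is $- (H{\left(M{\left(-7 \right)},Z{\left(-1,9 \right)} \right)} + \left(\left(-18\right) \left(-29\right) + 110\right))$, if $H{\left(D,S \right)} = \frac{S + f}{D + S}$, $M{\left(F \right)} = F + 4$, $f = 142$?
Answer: $- \frac{1667}{3} \approx -555.67$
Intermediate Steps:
$M{\left(F \right)} = 4 + F$
$Z{\left(N,G \right)} = \frac{G}{8}$ ($Z{\left(N,G \right)} = G \frac{1}{8} = \frac{G}{8}$)
$H{\left(D,S \right)} = \frac{142 + S}{D + S}$ ($H{\left(D,S \right)} = \frac{S + 142}{D + S} = \frac{142 + S}{D + S}$)
$- (H{\left(M{\left(-7 \right)},Z{\left(-1,9 \right)} \right)} + \left(\left(-18\right) \left(-29\right) + 110\right)) = - (\frac{142 + \frac{1}{8} \cdot 9}{\left(4 - 7\right) + \frac{1}{8} \cdot 9} + \left(\left(-18\right) \left(-29\right) + 110\right)) = - (\frac{142 + \frac{9}{8}}{-3 + \frac{9}{8}} + \left(522 + 110\right)) = - (\frac{1}{- \frac{15}{8}} \cdot \frac{1145}{8} + 632) = - (\left(- \frac{8}{15}\right) \frac{1145}{8} + 632) = - (- \frac{229}{3} + 632) = \left(-1\right) \frac{1667}{3} = - \frac{1667}{3}$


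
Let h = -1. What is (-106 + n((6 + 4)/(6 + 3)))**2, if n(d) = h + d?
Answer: 908209/81 ≈ 11212.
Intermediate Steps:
n(d) = -1 + d
(-106 + n((6 + 4)/(6 + 3)))**2 = (-106 + (-1 + (6 + 4)/(6 + 3)))**2 = (-106 + (-1 + 10/9))**2 = (-106 + 1/9)**2 = (-953/9)**2 = 908209/81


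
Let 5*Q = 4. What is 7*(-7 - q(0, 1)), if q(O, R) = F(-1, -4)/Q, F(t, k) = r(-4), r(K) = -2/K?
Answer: -427/8 ≈ -53.375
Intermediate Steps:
F(t, k) = 1/2 (F(t, k) = -2/(-4) = -2*(-1/4) = 1/2)
Q = 4/5 (Q = (1/5)*4 = 4/5 ≈ 0.80000)
q(O, R) = 5/8 (q(O, R) = 1/(2*(4/5)) = (1/2)*(5/4) = 5/8)
7*(-7 - q(0, 1)) = 7*(-7 - 1*5/8) = 7*(-7 - 5/8) = 7*(-61/8) = -427/8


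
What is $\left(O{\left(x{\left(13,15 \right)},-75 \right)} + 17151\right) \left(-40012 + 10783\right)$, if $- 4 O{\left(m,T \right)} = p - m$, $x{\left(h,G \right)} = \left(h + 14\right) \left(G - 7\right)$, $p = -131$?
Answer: $- \frac{2015368779}{4} \approx -5.0384 \cdot 10^{8}$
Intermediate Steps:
$x{\left(h,G \right)} = \left(-7 + G\right) \left(14 + h\right)$ ($x{\left(h,G \right)} = \left(14 + h\right) \left(-7 + G\right) = \left(-7 + G\right) \left(14 + h\right)$)
$O{\left(m,T \right)} = \frac{131}{4} + \frac{m}{4}$ ($O{\left(m,T \right)} = - \frac{-131 - m}{4} = \frac{131}{4} + \frac{m}{4}$)
$\left(O{\left(x{\left(13,15 \right)},-75 \right)} + 17151\right) \left(-40012 + 10783\right) = \left(\left(\frac{131}{4} + \frac{-98 - 91 + 14 \cdot 15 + 15 \cdot 13}{4}\right) + 17151\right) \left(-40012 + 10783\right) = \left(\left(\frac{131}{4} + \frac{-98 - 91 + 210 + 195}{4}\right) + 17151\right) \left(-29229\right) = \left(\left(\frac{131}{4} + \frac{1}{4} \cdot 216\right) + 17151\right) \left(-29229\right) = \left(\left(\frac{131}{4} + 54\right) + 17151\right) \left(-29229\right) = \left(\frac{347}{4} + 17151\right) \left(-29229\right) = \frac{68951}{4} \left(-29229\right) = - \frac{2015368779}{4}$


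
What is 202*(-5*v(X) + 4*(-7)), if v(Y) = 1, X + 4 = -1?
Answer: -6666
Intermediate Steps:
X = -5 (X = -4 - 1 = -5)
202*(-5*v(X) + 4*(-7)) = 202*(-5*1 + 4*(-7)) = 202*(-5 - 28) = 202*(-33) = -6666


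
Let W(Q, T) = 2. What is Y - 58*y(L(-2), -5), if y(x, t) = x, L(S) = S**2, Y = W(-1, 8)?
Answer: -230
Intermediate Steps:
Y = 2
Y - 58*y(L(-2), -5) = 2 - 58*(-2)**2 = 2 - 58*4 = 2 - 232 = -230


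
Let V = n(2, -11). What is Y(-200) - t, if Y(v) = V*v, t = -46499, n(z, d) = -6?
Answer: 47699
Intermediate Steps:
V = -6
Y(v) = -6*v
Y(-200) - t = -6*(-200) - 1*(-46499) = 1200 + 46499 = 47699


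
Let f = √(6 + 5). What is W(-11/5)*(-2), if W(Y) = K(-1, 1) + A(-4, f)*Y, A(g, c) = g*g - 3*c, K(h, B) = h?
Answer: 362/5 - 66*√11/5 ≈ 28.621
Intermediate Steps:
f = √11 ≈ 3.3166
A(g, c) = g² - 3*c
W(Y) = -1 + Y*(16 - 3*√11) (W(Y) = -1 + ((-4)² - 3*√11)*Y = -1 + (16 - 3*√11)*Y = -1 + Y*(16 - 3*√11))
W(-11/5)*(-2) = (-1 + (-11/5)*(16 - 3*√11))*(-2) = (-1 + (-11*⅕)*(16 - 3*√11))*(-2) = (-1 - 11*(16 - 3*√11)/5)*(-2) = (-1 + (-176/5 + 33*√11/5))*(-2) = (-181/5 + 33*√11/5)*(-2) = 362/5 - 66*√11/5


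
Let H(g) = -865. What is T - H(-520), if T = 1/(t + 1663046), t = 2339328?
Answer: 3462053511/4002374 ≈ 865.00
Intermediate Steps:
T = 1/4002374 (T = 1/(2339328 + 1663046) = 1/4002374 ≈ 2.4985e-7)
T - H(-520) = 1/4002374 - 1*(-865) = 1/4002374 + 865 = 3462053511/4002374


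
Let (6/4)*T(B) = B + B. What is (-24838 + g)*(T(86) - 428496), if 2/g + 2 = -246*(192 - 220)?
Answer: 109901958886552/10329 ≈ 1.0640e+10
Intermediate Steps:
T(B) = 4*B/3 (T(B) = 2*(B + B)/3 = 2*(2*B)/3 = 4*B/3)
g = 1/3443 (g = 2/(-2 - 246*(192 - 220)) = 2/(-2 - 246*(-28)) = 2/(-2 + 6888) = 2/6886 = 2*(1/6886) = 1/3443 ≈ 0.00029044)
(-24838 + g)*(T(86) - 428496) = (-24838 + 1/3443)*((4/3)*86 - 428496) = -85517233*(344/3 - 428496)/3443 = -85517233/3443*(-1285144/3) = 109901958886552/10329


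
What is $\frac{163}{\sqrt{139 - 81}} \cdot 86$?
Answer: $\frac{7009 \sqrt{58}}{29} \approx 1840.7$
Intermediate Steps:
$\frac{163}{\sqrt{139 - 81}} \cdot 86 = \frac{163}{\sqrt{58}} \cdot 86 = 163 \frac{\sqrt{58}}{58} \cdot 86 = \frac{163 \sqrt{58}}{58} \cdot 86 = \frac{7009 \sqrt{58}}{29}$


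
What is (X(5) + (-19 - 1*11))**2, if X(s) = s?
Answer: 625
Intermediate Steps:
(X(5) + (-19 - 1*11))**2 = (5 + (-19 - 1*11))**2 = (5 + (-19 - 11))**2 = (5 - 30)**2 = (-25)**2 = 625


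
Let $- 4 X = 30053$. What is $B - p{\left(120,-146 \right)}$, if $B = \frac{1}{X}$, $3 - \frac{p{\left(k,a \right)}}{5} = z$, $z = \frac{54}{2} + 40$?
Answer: $\frac{9616956}{30053} \approx 320.0$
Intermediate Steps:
$z = 67$ ($z = 54 \cdot \frac{1}{2} + 40 = 27 + 40 = 67$)
$p{\left(k,a \right)} = -320$ ($p{\left(k,a \right)} = 15 - 335 = -320$)
$X = - \frac{30053}{4}$ ($X = \left(- \frac{1}{4}\right) 30053 = - \frac{30053}{4} \approx -7513.3$)
$B = - \frac{4}{30053}$ ($B = \frac{1}{- \frac{30053}{4}} = - \frac{4}{30053} \approx -0.0001331$)
$B - p{\left(120,-146 \right)} = - \frac{4}{30053} - -320 = - \frac{4}{30053} + 320 = \frac{9616956}{30053}$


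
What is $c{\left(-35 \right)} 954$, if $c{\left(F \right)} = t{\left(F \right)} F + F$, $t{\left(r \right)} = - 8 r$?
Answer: $-9382590$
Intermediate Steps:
$c{\left(F \right)} = F - 8 F^{2}$ ($c{\left(F \right)} = - 8 F F + F = - 8 F^{2} + F = F - 8 F^{2}$)
$c{\left(-35 \right)} 954 = - 35 \left(1 - -280\right) 954 = - 35 \left(1 + 280\right) 954 = \left(-35\right) 281 \cdot 954 = \left(-9835\right) 954 = -9382590$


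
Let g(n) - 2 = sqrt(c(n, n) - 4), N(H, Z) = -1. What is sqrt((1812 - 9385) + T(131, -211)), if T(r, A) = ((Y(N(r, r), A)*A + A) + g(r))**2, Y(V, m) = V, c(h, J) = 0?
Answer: sqrt(-7573 + 8*I) ≈ 0.046 + 87.023*I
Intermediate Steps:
g(n) = 2 + 2*I (g(n) = 2 + sqrt(0 - 4) = 2 + sqrt(-4) = 2 + 2*I)
T(r, A) = (2 + 2*I)**2 (T(r, A) = ((-A + A) + (2 + 2*I))**2 = (0 + (2 + 2*I))**2 = (2 + 2*I)**2)
sqrt((1812 - 9385) + T(131, -211)) = sqrt((1812 - 9385) + 8*I) = sqrt(-7573 + 8*I)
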